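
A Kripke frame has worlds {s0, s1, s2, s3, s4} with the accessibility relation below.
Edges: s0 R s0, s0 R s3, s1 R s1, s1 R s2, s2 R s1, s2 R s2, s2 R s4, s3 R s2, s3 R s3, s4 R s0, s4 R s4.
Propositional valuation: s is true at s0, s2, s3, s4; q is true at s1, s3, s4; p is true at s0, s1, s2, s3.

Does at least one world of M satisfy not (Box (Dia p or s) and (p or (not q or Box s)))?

Let φ = not (Box (Dia p or s) and (p or (not q or Box s))). Evaluate φ at each world:
  s0 (successors {s0, s3}): φ is false.
  s1 (successors {s1, s2}): φ is false.
  s2 (successors {s1, s2, s4}): φ is false.
  s3 (successors {s2, s3}): φ is false.
  s4 (successors {s0, s4}): φ is false.
For instance, at s2:
  At s2: Box (Dia p or s) and (p or (not q or Box s)) is true, so not (Box (Dia p or s) and (p or (not q or Box s))) is false.
    At s2: Box (Dia p or s) is true, p or (not q or Box s) is true, so Box (Dia p or s) and (p or (not q or Box s)) is true.
      At s2: Box (Dia p or s) requires Dia p or s at every successor {s1, s2, s4}.
        At s1: Dia p or s is true.
        At s2: Dia p or s is true.
        At s4: Dia p or s is true.
      So Box (Dia p or s) is true at s2.
      At s2: p is true, not q or Box s is true, so p or (not q or Box s) is true.

No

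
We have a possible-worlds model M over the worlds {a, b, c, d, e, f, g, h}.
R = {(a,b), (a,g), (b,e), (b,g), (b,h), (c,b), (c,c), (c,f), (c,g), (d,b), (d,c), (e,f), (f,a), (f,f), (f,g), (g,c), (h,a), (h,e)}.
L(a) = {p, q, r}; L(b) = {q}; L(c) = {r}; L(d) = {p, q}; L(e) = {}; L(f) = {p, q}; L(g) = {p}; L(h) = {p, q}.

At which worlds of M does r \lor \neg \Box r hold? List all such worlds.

Let φ = r \lor \neg \Box r. Evaluate φ at each world:
  a (successors {b, g}): φ is true.
  b (successors {e, g, h}): φ is true.
  c (successors {b, c, f, g}): φ is true.
  d (successors {b, c}): φ is true.
  e (successors {f}): φ is true.
  f (successors {a, f, g}): φ is true.
  g (successors {c}): φ is false.
  h (successors {a, e}): φ is true.
For instance, at a:
  At a: r is true, \neg \Box r is true, so r \lor \neg \Box r is true.
    At a: \Box r is false, so \neg \Box r is true.
      At a: \Box r requires r at every successor {b, g}.
        r fails at b, so \Box r is false at a.
Satisfying worlds: {a, b, c, d, e, f, h}

a, b, c, d, e, f, h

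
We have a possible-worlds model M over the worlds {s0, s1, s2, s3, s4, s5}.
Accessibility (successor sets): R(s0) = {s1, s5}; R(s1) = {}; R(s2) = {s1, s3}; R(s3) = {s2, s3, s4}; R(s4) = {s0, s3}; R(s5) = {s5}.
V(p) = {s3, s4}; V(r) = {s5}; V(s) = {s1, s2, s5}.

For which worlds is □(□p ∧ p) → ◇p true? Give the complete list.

s0, s2, s3, s4, s5

Recall that □ψ holds at a world iff ψ holds at every accessible world, and ◇ψ holds iff ψ holds at some accessible world.
Let φ = □(□p ∧ p) → ◇p. Evaluate φ at each world:
  s0 (successors {s1, s5}): φ is true.
  s1 (successors ∅): φ is false.
  s2 (successors {s1, s3}): φ is true.
  s3 (successors {s2, s3, s4}): φ is true.
  s4 (successors {s0, s3}): φ is true.
  s5 (successors {s5}): φ is true.
For instance, at s0:
  At s0: □(□p ∧ p) is false, ◇p is false, so □(□p ∧ p) → ◇p is true.
    At s0: □(□p ∧ p) requires □p ∧ p at every successor {s1, s5}.
      □p ∧ p fails at s1, so □(□p ∧ p) is false at s0.
    At s0: ◇p requires p at some successor in {s1, s5}.
      At s1: p is false.
      At s5: p is false.
    So ◇p is false at s0.
Satisfying worlds: {s0, s2, s3, s4, s5}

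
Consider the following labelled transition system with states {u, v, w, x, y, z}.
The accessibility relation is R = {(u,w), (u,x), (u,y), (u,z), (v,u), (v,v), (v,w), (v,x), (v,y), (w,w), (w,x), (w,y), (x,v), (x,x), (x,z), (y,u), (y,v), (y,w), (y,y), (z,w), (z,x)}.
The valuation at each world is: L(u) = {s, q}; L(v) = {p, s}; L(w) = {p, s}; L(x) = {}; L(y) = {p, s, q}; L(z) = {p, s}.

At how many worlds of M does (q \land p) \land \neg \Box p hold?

Let φ = (q \land p) \land \neg \Box p. Evaluate φ at each world:
  u (successors {w, x, y, z}): φ is false.
  v (successors {u, v, w, x, y}): φ is false.
  w (successors {w, x, y}): φ is false.
  x (successors {v, x, z}): φ is false.
  y (successors {u, v, w, y}): φ is true.
  z (successors {w, x}): φ is false.
For instance, at u:
  At u: q \land p is false, \neg \Box p is true, so (q \land p) \land \neg \Box p is false.
    At u: \Box p is false, so \neg \Box p is true.
      At u: \Box p requires p at every successor {w, x, y, z}.
        p fails at x, so \Box p is false at u.
Satisfying worlds: {y}

1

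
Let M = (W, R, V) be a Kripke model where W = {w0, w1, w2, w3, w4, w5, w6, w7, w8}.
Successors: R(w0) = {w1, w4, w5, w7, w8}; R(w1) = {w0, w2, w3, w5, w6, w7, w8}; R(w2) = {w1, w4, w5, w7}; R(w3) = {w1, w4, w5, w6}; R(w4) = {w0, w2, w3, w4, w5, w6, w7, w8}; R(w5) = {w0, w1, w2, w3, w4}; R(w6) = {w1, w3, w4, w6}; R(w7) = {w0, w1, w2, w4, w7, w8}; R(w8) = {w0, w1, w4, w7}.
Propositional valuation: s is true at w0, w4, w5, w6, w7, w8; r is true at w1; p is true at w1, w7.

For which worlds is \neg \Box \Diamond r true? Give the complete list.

w0, w2, w3, w4, w5, w6, w7, w8

Let φ = \neg \Box \Diamond r. Evaluate φ at each world:
  w0 (successors {w1, w4, w5, w7, w8}): φ is true.
  w1 (successors {w0, w2, w3, w5, w6, w7, w8}): φ is false.
  w2 (successors {w1, w4, w5, w7}): φ is true.
  w3 (successors {w1, w4, w5, w6}): φ is true.
  w4 (successors {w0, w2, w3, w4, w5, w6, w7, w8}): φ is true.
  w5 (successors {w0, w1, w2, w3, w4}): φ is true.
  w6 (successors {w1, w3, w4, w6}): φ is true.
  w7 (successors {w0, w1, w2, w4, w7, w8}): φ is true.
  w8 (successors {w0, w1, w4, w7}): φ is true.
For instance, at w5:
  At w5: \Box \Diamond r is false, so \neg \Box \Diamond r is true.
    At w5: \Box \Diamond r requires \Diamond r at every successor {w0, w1, w2, w3, w4}.
      \Diamond r fails at w1, so \Box \Diamond r is false at w5.
Satisfying worlds: {w0, w2, w3, w4, w5, w6, w7, w8}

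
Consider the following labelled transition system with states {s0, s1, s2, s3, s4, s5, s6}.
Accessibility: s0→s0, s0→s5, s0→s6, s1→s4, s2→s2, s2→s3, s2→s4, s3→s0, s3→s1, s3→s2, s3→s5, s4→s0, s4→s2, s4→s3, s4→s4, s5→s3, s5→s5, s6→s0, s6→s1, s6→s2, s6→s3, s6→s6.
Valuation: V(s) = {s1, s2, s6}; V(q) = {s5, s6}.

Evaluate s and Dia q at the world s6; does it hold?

Yes

At s6: s is true, Dia q is true, so s and Dia q is true.
  At s6: Dia q requires q at some successor in {s0, s1, s2, s3, s6}.
    q holds at s6, so Dia q is true at s6.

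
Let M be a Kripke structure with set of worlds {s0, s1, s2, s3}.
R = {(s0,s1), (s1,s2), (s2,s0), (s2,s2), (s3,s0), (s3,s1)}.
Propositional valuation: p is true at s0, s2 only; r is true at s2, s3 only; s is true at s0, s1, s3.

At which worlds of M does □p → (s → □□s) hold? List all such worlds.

Let φ = □p → (s → □□s). Evaluate φ at each world:
  s0 (successors {s1}): φ is true.
  s1 (successors {s2}): φ is false.
  s2 (successors {s0, s2}): φ is true.
  s3 (successors {s0, s1}): φ is true.
For instance, at s1:
  At s1: □p is true, s → □□s is false, so □p → (s → □□s) is false.
    At s1: □p requires p at every successor {s2}.
      At s2: p is true.
    So □p is true at s1.
    At s1: s is true, □□s is false, so s → □□s is false.
      At s1: □□s requires □s at every successor {s2}.
        □s fails at s2, so □□s is false at s1.
Satisfying worlds: {s0, s2, s3}

s0, s2, s3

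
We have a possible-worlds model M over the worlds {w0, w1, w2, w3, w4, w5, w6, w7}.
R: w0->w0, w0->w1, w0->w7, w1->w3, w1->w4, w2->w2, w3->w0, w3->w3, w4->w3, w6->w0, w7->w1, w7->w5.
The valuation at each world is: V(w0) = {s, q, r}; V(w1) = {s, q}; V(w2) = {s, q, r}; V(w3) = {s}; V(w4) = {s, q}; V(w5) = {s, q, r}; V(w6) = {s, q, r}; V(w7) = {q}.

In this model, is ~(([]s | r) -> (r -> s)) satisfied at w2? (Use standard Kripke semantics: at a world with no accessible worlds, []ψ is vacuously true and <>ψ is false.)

No

At w2: ([]s | r) -> (r -> s) is true, so ~(([]s | r) -> (r -> s)) is false.
  At w2: []s | r is true, r -> s is true, so ([]s | r) -> (r -> s) is true.
    At w2: []s is true, r is true, so []s | r is true.
      At w2: []s requires s at every successor {w2}.
        At w2: s is true.
      So []s is true at w2.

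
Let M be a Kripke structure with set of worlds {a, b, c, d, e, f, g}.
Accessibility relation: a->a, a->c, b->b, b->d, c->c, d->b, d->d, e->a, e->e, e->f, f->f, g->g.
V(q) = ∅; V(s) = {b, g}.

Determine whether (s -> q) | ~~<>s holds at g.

At g: s -> q is false, ~~<>s is true, so (s -> q) | ~~<>s is true.
  At g: ~<>s is false, so ~~<>s is true.
    At g: <>s is true, so ~<>s is false.
      At g: <>s requires s at some successor in {g}.
        s holds at g, so <>s is true at g.

Yes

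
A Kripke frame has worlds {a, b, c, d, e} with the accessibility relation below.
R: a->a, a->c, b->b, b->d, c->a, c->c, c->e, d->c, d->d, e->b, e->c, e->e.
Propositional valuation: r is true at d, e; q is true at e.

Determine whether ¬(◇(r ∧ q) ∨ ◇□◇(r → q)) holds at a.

At a: ◇(r ∧ q) ∨ ◇□◇(r → q) is true, so ¬(◇(r ∧ q) ∨ ◇□◇(r → q)) is false.
  At a: ◇(r ∧ q) is false, ◇□◇(r → q) is true, so ◇(r ∧ q) ∨ ◇□◇(r → q) is true.
    At a: ◇(r ∧ q) requires r ∧ q at some successor in {a, c}.
      At a: r ∧ q is false.
      At c: r ∧ q is false.
    So ◇(r ∧ q) is false at a.
    At a: ◇□◇(r → q) requires □◇(r → q) at some successor in {a, c}.
      □◇(r → q) holds at a, so ◇□◇(r → q) is true at a.

No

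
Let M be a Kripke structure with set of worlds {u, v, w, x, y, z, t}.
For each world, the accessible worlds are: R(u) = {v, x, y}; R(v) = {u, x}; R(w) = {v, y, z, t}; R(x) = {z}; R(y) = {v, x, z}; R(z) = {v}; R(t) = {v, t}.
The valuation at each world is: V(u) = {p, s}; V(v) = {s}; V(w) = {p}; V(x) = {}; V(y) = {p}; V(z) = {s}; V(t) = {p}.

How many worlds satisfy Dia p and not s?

Let φ = Dia p and not s. Evaluate φ at each world:
  u (successors {v, x, y}): φ is false.
  v (successors {u, x}): φ is false.
  w (successors {v, y, z, t}): φ is true.
  x (successors {z}): φ is false.
  y (successors {v, x, z}): φ is false.
  z (successors {v}): φ is false.
  t (successors {v, t}): φ is true.
For instance, at v:
  At v: Dia p is true, not s is false, so Dia p and not s is false.
    At v: Dia p requires p at some successor in {u, x}.
      p holds at u, so Dia p is true at v.
Satisfying worlds: {w, t}

2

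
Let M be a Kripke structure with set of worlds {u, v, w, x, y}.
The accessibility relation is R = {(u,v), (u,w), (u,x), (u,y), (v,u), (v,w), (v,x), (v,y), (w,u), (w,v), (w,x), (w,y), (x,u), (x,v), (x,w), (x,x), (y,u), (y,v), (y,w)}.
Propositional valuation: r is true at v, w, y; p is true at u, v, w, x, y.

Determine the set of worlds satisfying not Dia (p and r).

Recall that Dia ψ holds at a world iff ψ holds at some accessible world.
Let φ = not Dia (p and r). Evaluate φ at each world:
  u (successors {v, w, x, y}): φ is false.
  v (successors {u, w, x, y}): φ is false.
  w (successors {u, v, x, y}): φ is false.
  x (successors {u, v, w, x}): φ is false.
  y (successors {u, v, w}): φ is false.
For instance, at y:
  At y: Dia (p and r) is true, so not Dia (p and r) is false.
    At y: Dia (p and r) requires p and r at some successor in {u, v, w}.
      p and r holds at v, so Dia (p and r) is true at y.
Satisfying worlds: none.

none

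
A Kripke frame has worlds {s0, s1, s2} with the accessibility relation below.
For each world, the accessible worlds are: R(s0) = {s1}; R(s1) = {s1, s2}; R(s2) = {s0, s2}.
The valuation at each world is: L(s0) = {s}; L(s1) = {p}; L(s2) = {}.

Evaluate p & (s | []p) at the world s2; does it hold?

No

Recall that []ψ holds at a world iff ψ holds at every accessible world, and <>ψ holds iff ψ holds at some accessible world.
At s2: p is false, s | []p is false, so p & (s | []p) is false.
  At s2: s is false, []p is false, so s | []p is false.
    At s2: []p requires p at every successor {s0, s2}.
      p fails at s0, so []p is false at s2.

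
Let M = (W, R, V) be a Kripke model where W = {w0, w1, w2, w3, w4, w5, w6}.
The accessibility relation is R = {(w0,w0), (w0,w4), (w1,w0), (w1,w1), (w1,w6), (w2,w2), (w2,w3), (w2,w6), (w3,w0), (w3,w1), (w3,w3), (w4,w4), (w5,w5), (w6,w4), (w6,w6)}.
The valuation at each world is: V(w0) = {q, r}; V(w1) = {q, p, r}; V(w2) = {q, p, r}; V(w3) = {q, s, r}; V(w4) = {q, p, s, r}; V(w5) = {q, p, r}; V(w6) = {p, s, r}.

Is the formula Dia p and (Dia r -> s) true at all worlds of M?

Let φ = Dia p and (Dia r -> s). Evaluate φ at each world:
  w0 (successors {w0, w4}): φ is false.
  w1 (successors {w0, w1, w6}): φ is false.
  w2 (successors {w2, w3, w6}): φ is false.
  w3 (successors {w0, w1, w3}): φ is true.
  w4 (successors {w4}): φ is true.
  w5 (successors {w5}): φ is false.
  w6 (successors {w4, w6}): φ is true.
Detail at w0 (counterexample):
  At w0: Dia p is true, Dia r -> s is false, so Dia p and (Dia r -> s) is false.
    At w0: Dia p requires p at some successor in {w0, w4}.
      p holds at w4, so Dia p is true at w0.
    At w0: Dia r is true, s is false, so Dia r -> s is false.
      At w0: Dia r requires r at some successor in {w0, w4}.
        r holds at w0, so Dia r is true at w0.

No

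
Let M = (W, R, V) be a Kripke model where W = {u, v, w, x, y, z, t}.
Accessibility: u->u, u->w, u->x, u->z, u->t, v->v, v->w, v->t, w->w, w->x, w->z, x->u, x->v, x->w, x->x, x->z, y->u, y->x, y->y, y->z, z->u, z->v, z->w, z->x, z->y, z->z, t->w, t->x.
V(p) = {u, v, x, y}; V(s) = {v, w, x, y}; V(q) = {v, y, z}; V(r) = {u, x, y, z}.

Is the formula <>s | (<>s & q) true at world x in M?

At x: <>s is true, <>s & q is false, so <>s | (<>s & q) is true.
  At x: <>s requires s at some successor in {u, v, w, x, z}.
    s holds at v, so <>s is true at x.
  At x: <>s is true, q is false, so <>s & q is false.
    At x: <>s requires s at some successor in {u, v, w, x, z}.
      s holds at v, so <>s is true at x.

Yes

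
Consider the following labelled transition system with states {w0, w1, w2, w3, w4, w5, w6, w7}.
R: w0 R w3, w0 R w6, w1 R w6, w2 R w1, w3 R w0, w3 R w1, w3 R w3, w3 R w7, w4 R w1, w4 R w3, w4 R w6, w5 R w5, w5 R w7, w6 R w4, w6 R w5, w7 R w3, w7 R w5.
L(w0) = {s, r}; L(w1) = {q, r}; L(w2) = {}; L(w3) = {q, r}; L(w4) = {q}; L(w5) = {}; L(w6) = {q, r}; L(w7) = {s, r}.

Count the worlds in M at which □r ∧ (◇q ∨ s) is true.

Let φ = □r ∧ (◇q ∨ s). Evaluate φ at each world:
  w0 (successors {w3, w6}): φ is true.
  w1 (successors {w6}): φ is true.
  w2 (successors {w1}): φ is true.
  w3 (successors {w0, w1, w3, w7}): φ is true.
  w4 (successors {w1, w3, w6}): φ is true.
  w5 (successors {w5, w7}): φ is false.
  w6 (successors {w4, w5}): φ is false.
  w7 (successors {w3, w5}): φ is false.
For instance, at w4:
  At w4: □r is true, ◇q ∨ s is true, so □r ∧ (◇q ∨ s) is true.
    At w4: □r requires r at every successor {w1, w3, w6}.
      At w1: r is true.
      At w3: r is true.
      At w6: r is true.
    So □r is true at w4.
    At w4: ◇q is true, s is false, so ◇q ∨ s is true.
      At w4: ◇q requires q at some successor in {w1, w3, w6}.
        q holds at w1, so ◇q is true at w4.
Satisfying worlds: {w0, w1, w2, w3, w4}

5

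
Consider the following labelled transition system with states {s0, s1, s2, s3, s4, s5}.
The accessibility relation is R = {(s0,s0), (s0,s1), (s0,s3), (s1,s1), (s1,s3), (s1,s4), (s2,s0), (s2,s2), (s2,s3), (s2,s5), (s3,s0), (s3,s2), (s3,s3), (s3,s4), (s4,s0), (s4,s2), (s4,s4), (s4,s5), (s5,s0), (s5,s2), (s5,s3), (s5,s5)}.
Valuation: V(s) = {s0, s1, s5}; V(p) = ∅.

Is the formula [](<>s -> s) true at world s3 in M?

No

Recall that []ψ holds at a world iff ψ holds at every accessible world, and <>ψ holds iff ψ holds at some accessible world.
At s3: [](<>s -> s) requires <>s -> s at every successor {s0, s2, s3, s4}.
  <>s -> s fails at s2, so [](<>s -> s) is false at s3.
    At s2: <>s is true, s is false, so <>s -> s is false.
      At s2: <>s requires s at some successor in {s0, s2, s3, s5}.
        s holds at s0, so <>s is true at s2.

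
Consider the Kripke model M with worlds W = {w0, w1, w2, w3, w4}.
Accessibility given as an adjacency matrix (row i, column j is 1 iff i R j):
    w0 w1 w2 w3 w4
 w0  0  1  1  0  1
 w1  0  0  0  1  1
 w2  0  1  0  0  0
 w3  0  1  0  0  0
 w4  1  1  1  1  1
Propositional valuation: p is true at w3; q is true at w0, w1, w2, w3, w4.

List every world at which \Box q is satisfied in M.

w0, w1, w2, w3, w4

Recall that \Box ψ holds at a world iff ψ holds at every accessible world, and \Diamond ψ holds iff ψ holds at some accessible world.
Let φ = \Box q. Evaluate φ at each world:
  w0 (successors {w1, w2, w4}): φ is true.
  w1 (successors {w3, w4}): φ is true.
  w2 (successors {w1}): φ is true.
  w3 (successors {w1}): φ is true.
  w4 (successors {w0, w1, w2, w3, w4}): φ is true.
For instance, at w1:
  At w1: \Box q requires q at every successor {w3, w4}.
    At w3: q is true.
    At w4: q is true.
  So \Box q is true at w1.
Satisfying worlds: {w0, w1, w2, w3, w4}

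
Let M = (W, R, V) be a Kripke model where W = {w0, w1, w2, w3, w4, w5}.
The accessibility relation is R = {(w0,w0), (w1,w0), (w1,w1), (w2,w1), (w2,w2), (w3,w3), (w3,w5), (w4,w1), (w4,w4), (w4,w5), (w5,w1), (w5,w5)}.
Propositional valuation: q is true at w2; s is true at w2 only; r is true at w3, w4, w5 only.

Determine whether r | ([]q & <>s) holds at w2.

At w2: r is false, []q & <>s is false, so r | ([]q & <>s) is false.
  At w2: []q is false, <>s is true, so []q & <>s is false.
    At w2: []q requires q at every successor {w1, w2}.
      q fails at w1, so []q is false at w2.
    At w2: <>s requires s at some successor in {w1, w2}.
      s holds at w2, so <>s is true at w2.

No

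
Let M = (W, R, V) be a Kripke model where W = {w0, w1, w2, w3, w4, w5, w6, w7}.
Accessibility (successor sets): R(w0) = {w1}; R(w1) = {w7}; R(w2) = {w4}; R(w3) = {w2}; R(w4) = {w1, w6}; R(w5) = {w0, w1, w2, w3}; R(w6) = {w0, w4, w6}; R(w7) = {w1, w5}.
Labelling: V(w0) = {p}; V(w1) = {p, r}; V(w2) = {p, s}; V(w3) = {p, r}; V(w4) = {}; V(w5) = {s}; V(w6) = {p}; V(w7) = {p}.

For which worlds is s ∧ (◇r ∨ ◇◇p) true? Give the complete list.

Let φ = s ∧ (◇r ∨ ◇◇p). Evaluate φ at each world:
  w0 (successors {w1}): φ is false.
  w1 (successors {w7}): φ is false.
  w2 (successors {w4}): φ is true.
  w3 (successors {w2}): φ is false.
  w4 (successors {w1, w6}): φ is false.
  w5 (successors {w0, w1, w2, w3}): φ is true.
  w6 (successors {w0, w4, w6}): φ is false.
  w7 (successors {w1, w5}): φ is false.
For instance, at w5:
  At w5: s is true, ◇r ∨ ◇◇p is true, so s ∧ (◇r ∨ ◇◇p) is true.
    At w5: ◇r is true, ◇◇p is true, so ◇r ∨ ◇◇p is true.
      At w5: ◇r requires r at some successor in {w0, w1, w2, w3}.
        r holds at w1, so ◇r is true at w5.
      At w5: ◇◇p requires ◇p at some successor in {w0, w1, w2, w3}.
        ◇p holds at w0, so ◇◇p is true at w5.
Satisfying worlds: {w2, w5}

w2, w5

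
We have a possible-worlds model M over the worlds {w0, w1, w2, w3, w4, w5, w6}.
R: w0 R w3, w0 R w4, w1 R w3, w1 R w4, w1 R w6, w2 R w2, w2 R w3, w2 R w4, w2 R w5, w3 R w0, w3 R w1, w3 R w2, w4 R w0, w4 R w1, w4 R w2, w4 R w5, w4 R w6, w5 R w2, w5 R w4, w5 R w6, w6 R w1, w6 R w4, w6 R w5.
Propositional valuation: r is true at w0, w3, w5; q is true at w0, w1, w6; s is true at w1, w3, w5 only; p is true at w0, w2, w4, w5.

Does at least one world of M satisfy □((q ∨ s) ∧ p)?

Let φ = □((q ∨ s) ∧ p). Evaluate φ at each world:
  w0 (successors {w3, w4}): φ is false.
  w1 (successors {w3, w4, w6}): φ is false.
  w2 (successors {w2, w3, w4, w5}): φ is false.
  w3 (successors {w0, w1, w2}): φ is false.
  w4 (successors {w0, w1, w2, w5, w6}): φ is false.
  w5 (successors {w2, w4, w6}): φ is false.
  w6 (successors {w1, w4, w5}): φ is false.
For instance, at w4:
  At w4: □((q ∨ s) ∧ p) requires (q ∨ s) ∧ p at every successor {w0, w1, w2, w5, w6}.
    (q ∨ s) ∧ p fails at w1, so □((q ∨ s) ∧ p) is false at w4.

No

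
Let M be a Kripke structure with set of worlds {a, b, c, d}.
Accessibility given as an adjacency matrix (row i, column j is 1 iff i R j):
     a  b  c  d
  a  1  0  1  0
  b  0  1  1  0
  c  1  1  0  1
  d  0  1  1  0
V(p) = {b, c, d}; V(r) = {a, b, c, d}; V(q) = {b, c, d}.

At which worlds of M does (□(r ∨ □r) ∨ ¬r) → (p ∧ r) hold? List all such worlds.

b, c, d

Let φ = (□(r ∨ □r) ∨ ¬r) → (p ∧ r). Evaluate φ at each world:
  a (successors {a, c}): φ is false.
  b (successors {b, c}): φ is true.
  c (successors {a, b, d}): φ is true.
  d (successors {b, c}): φ is true.
For instance, at d:
  At d: □(r ∨ □r) ∨ ¬r is true, p ∧ r is true, so (□(r ∨ □r) ∨ ¬r) → (p ∧ r) is true.
    At d: □(r ∨ □r) is true, ¬r is false, so □(r ∨ □r) ∨ ¬r is true.
      At d: □(r ∨ □r) requires r ∨ □r at every successor {b, c}.
        At b: r ∨ □r is true.
        At c: r ∨ □r is true.
      So □(r ∨ □r) is true at d.
Satisfying worlds: {b, c, d}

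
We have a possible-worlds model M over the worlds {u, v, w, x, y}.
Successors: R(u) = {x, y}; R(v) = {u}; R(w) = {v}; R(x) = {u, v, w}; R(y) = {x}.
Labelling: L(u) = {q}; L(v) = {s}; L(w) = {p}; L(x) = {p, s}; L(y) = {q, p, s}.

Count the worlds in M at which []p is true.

Let φ = []p. Evaluate φ at each world:
  u (successors {x, y}): φ is true.
  v (successors {u}): φ is false.
  w (successors {v}): φ is false.
  x (successors {u, v, w}): φ is false.
  y (successors {x}): φ is true.
For instance, at x:
  At x: []p requires p at every successor {u, v, w}.
    p fails at u, so []p is false at x.
Satisfying worlds: {u, y}

2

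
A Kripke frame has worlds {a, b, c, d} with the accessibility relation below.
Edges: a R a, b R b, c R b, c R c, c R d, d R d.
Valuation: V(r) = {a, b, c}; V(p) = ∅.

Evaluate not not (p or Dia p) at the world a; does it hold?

No

At a: not (p or Dia p) is true, so not not (p or Dia p) is false.
  At a: p or Dia p is false, so not (p or Dia p) is true.
    At a: p is false, Dia p is false, so p or Dia p is false.
      At a: Dia p requires p at some successor in {a}.
        At a: p is false.
      So Dia p is false at a.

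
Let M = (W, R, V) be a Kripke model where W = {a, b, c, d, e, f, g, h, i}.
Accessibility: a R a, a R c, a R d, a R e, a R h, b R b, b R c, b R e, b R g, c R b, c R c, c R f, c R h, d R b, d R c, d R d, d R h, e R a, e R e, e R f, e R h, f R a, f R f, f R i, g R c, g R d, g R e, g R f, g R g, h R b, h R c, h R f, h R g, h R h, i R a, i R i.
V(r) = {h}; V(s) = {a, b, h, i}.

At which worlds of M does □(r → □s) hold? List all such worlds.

Recall that □ψ holds at a world iff ψ holds at every accessible world, and ◇ψ holds iff ψ holds at some accessible world.
Let φ = □(r → □s). Evaluate φ at each world:
  a (successors {a, c, d, e, h}): φ is false.
  b (successors {b, c, e, g}): φ is true.
  c (successors {b, c, f, h}): φ is false.
  d (successors {b, c, d, h}): φ is false.
  e (successors {a, e, f, h}): φ is false.
  f (successors {a, f, i}): φ is true.
  g (successors {c, d, e, f, g}): φ is true.
  h (successors {b, c, f, g, h}): φ is false.
  i (successors {a, i}): φ is true.
For instance, at i:
  At i: □(r → □s) requires r → □s at every successor {a, i}.
      At a: r is false, □s is false, so r → □s is true.
      At i: r is false, □s is true, so r → □s is true.
  So □(r → □s) is true at i.
Satisfying worlds: {b, f, g, i}

b, f, g, i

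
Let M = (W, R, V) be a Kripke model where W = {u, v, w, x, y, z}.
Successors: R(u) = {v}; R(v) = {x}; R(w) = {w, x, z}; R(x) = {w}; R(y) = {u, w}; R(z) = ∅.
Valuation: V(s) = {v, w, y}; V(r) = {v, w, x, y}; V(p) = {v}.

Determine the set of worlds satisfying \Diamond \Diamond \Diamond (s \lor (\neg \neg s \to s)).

Recall that \Diamond ψ holds at a world iff ψ holds at some accessible world.
Let φ = \Diamond \Diamond \Diamond (s \lor (\neg \neg s \to s)). Evaluate φ at each world:
  u (successors {v}): φ is true.
  v (successors {x}): φ is true.
  w (successors {w, x, z}): φ is true.
  x (successors {w}): φ is true.
  y (successors {u, w}): φ is true.
  z (successors ∅): φ is false.
For instance, at w:
  At w: \Diamond \Diamond \Diamond (s \lor (\neg \neg s \to s)) requires \Diamond \Diamond (s \lor (\neg \neg s \to s)) at some successor in {w, x, z}.
    \Diamond \Diamond (s \lor (\neg \neg s \to s)) holds at w, so \Diamond \Diamond \Diamond (s \lor (\neg \neg s \to s)) is true at w.
      At w: \Diamond \Diamond (s \lor (\neg \neg s \to s)) requires \Diamond (s \lor (\neg \neg s \to s)) at some successor in {w, x, z}.
        \Diamond (s \lor (\neg \neg s \to s)) holds at w, so \Diamond \Diamond (s \lor (\neg \neg s \to s)) is true at w.
Satisfying worlds: {u, v, w, x, y}

u, v, w, x, y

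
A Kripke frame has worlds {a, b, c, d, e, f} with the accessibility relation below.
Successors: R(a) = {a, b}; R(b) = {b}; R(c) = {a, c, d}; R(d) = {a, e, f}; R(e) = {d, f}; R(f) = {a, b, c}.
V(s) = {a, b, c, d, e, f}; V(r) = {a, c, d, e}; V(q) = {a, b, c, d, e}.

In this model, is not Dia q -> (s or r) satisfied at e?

At e: not Dia q is false, s or r is true, so not Dia q -> (s or r) is true.
  At e: Dia q is true, so not Dia q is false.
    At e: Dia q requires q at some successor in {d, f}.
      q holds at d, so Dia q is true at e.

Yes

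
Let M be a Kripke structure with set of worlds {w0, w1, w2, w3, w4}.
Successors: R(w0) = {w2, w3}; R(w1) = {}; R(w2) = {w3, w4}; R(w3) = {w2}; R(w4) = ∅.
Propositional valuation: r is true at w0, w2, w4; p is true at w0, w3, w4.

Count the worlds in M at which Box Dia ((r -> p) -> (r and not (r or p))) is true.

Let φ = Box Dia ((r -> p) -> (r and not (r or p))). Evaluate φ at each world:
  w0 (successors {w2, w3}): φ is false.
  w1 (successors ∅): φ is true.
  w2 (successors {w3, w4}): φ is false.
  w3 (successors {w2}): φ is false.
  w4 (successors ∅): φ is true.
For instance, at w3:
  At w3: Box Dia ((r -> p) -> (r and not (r or p))) requires Dia ((r -> p) -> (r and not (r or p))) at every successor {w2}.
    Dia ((r -> p) -> (r and not (r or p))) fails at w2, so Box Dia ((r -> p) -> (r and not (r or p))) is false at w3.
      At w2: Dia ((r -> p) -> (r and not (r or p))) requires (r -> p) -> (r and not (r or p)) at some successor in {w3, w4}.
        At w3: (r -> p) -> (r and not (r or p)) is false.
        At w4: (r -> p) -> (r and not (r or p)) is false.
      So Dia ((r -> p) -> (r and not (r or p))) is false at w2.
Satisfying worlds: {w1, w4}

2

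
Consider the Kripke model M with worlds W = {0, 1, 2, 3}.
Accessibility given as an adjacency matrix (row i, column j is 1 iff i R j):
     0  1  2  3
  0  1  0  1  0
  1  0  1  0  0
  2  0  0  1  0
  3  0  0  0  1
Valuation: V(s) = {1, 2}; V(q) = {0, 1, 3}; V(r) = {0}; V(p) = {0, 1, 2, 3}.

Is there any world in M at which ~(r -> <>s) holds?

Recall that <>ψ holds at a world iff ψ holds at some accessible world.
Let φ = ~(r -> <>s). Evaluate φ at each world:
  0 (successors {0, 2}): φ is false.
  1 (successors {1}): φ is false.
  2 (successors {2}): φ is false.
  3 (successors {3}): φ is false.
For instance, at 1:
  At 1: r -> <>s is true, so ~(r -> <>s) is false.
    At 1: r is false, <>s is true, so r -> <>s is true.
      At 1: <>s requires s at some successor in {1}.
        s holds at 1, so <>s is true at 1.

No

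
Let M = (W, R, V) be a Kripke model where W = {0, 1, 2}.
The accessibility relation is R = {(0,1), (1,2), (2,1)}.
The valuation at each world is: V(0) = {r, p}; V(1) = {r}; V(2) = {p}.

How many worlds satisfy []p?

Let φ = []p. Evaluate φ at each world:
  0 (successors {1}): φ is false.
  1 (successors {2}): φ is true.
  2 (successors {1}): φ is false.
For instance, at 0:
  At 0: []p requires p at every successor {1}.
    p fails at 1, so []p is false at 0.
Satisfying worlds: {1}

1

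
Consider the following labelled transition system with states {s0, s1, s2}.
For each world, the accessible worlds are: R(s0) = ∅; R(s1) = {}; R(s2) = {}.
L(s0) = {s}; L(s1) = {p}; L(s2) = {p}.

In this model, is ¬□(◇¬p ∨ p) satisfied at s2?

At s2: □(◇¬p ∨ p) is true, so ¬□(◇¬p ∨ p) is false.
  At s2: no accessible worlds, so □(◇¬p ∨ p) holds vacuously.

No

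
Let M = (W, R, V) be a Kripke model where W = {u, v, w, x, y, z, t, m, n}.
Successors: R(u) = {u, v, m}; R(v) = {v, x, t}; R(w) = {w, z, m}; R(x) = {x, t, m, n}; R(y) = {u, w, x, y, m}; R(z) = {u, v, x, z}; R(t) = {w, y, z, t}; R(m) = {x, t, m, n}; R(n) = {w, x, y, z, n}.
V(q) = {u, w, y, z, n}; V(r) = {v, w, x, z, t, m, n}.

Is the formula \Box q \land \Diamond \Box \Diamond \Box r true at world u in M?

No

At u: \Box q is false, \Diamond \Box \Diamond \Box r is true, so \Box q \land \Diamond \Box \Diamond \Box r is false.
  At u: \Box q requires q at every successor {u, v, m}.
    q fails at v, so \Box q is false at u.
  At u: \Diamond \Box \Diamond \Box r requires \Box \Diamond \Box r at some successor in {u, v, m}.
    \Box \Diamond \Box r holds at u, so \Diamond \Box \Diamond \Box r is true at u.
      At u: \Box \Diamond \Box r requires \Diamond \Box r at every successor {u, v, m}.
        At u: \Diamond \Box r is true.
        At v: \Diamond \Box r is true.
        At m: \Diamond \Box r is true.
      So \Box \Diamond \Box r is true at u.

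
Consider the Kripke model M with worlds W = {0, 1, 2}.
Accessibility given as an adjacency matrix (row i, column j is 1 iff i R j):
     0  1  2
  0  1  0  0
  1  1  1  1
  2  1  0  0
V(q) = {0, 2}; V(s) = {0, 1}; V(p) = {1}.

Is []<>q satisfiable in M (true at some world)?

Recall that []ψ holds at a world iff ψ holds at every accessible world, and <>ψ holds iff ψ holds at some accessible world.
Let φ = []<>q. Evaluate φ at each world:
  0 (successors {0}): φ is true.
  1 (successors {0, 1, 2}): φ is true.
  2 (successors {0}): φ is true.
Detail at 0 (witness):
  At 0: []<>q requires <>q at every successor {0}.
      At 0: <>q requires q at some successor in {0}.
        q holds at 0, so <>q is true at 0.
  So []<>q is true at 0.

Yes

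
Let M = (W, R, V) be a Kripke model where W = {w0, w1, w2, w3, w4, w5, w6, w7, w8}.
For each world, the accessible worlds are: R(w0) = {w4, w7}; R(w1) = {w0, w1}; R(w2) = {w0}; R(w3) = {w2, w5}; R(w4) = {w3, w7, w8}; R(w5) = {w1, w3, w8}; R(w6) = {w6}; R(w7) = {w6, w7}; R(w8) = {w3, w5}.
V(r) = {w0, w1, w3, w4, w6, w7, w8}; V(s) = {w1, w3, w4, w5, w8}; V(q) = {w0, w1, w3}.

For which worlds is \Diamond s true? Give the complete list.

Let φ = \Diamond s. Evaluate φ at each world:
  w0 (successors {w4, w7}): φ is true.
  w1 (successors {w0, w1}): φ is true.
  w2 (successors {w0}): φ is false.
  w3 (successors {w2, w5}): φ is true.
  w4 (successors {w3, w7, w8}): φ is true.
  w5 (successors {w1, w3, w8}): φ is true.
  w6 (successors {w6}): φ is false.
  w7 (successors {w6, w7}): φ is false.
  w8 (successors {w3, w5}): φ is true.
For instance, at w6:
  At w6: \Diamond s requires s at some successor in {w6}.
    At w6: s is false.
  So \Diamond s is false at w6.
Satisfying worlds: {w0, w1, w3, w4, w5, w8}

w0, w1, w3, w4, w5, w8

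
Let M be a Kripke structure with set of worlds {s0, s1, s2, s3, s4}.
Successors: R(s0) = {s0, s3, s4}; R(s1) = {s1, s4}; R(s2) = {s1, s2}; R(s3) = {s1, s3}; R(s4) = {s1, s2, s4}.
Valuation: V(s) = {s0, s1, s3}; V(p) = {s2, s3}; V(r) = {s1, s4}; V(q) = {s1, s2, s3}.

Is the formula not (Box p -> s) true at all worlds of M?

No

Let φ = not (Box p -> s). Evaluate φ at each world:
  s0 (successors {s0, s3, s4}): φ is false.
  s1 (successors {s1, s4}): φ is false.
  s2 (successors {s1, s2}): φ is false.
  s3 (successors {s1, s3}): φ is false.
  s4 (successors {s1, s2, s4}): φ is false.
Detail at s0 (counterexample):
  At s0: Box p -> s is true, so not (Box p -> s) is false.
    At s0: Box p is false, s is true, so Box p -> s is true.
      At s0: Box p requires p at every successor {s0, s3, s4}.
        p fails at s0, so Box p is false at s0.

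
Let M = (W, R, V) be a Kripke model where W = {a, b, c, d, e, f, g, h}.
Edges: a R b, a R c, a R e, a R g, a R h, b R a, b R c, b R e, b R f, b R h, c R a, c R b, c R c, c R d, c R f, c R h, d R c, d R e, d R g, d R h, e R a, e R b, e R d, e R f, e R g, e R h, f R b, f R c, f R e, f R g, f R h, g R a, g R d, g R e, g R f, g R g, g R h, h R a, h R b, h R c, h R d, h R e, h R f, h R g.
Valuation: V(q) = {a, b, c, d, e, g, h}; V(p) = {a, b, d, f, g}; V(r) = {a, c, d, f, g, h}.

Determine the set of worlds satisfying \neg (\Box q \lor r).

b, e

Let φ = \neg (\Box q \lor r). Evaluate φ at each world:
  a (successors {b, c, e, g, h}): φ is false.
  b (successors {a, c, e, f, h}): φ is true.
  c (successors {a, b, c, d, f, h}): φ is false.
  d (successors {c, e, g, h}): φ is false.
  e (successors {a, b, d, f, g, h}): φ is true.
  f (successors {b, c, e, g, h}): φ is false.
  g (successors {a, d, e, f, g, h}): φ is false.
  h (successors {a, b, c, d, e, f, g}): φ is false.
For instance, at c:
  At c: \Box q \lor r is true, so \neg (\Box q \lor r) is false.
    At c: \Box q is false, r is true, so \Box q \lor r is true.
      At c: \Box q requires q at every successor {a, b, c, d, f, h}.
        q fails at f, so \Box q is false at c.
Satisfying worlds: {b, e}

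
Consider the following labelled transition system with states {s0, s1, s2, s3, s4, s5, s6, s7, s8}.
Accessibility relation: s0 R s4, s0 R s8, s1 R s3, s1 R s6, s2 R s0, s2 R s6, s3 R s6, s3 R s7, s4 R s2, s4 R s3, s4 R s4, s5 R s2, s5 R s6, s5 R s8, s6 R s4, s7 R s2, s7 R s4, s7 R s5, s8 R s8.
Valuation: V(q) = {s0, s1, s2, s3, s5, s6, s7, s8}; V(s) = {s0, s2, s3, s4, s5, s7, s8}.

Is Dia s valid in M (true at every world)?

Yes

Recall that Dia ψ holds at a world iff ψ holds at some accessible world.
Let φ = Dia s. Evaluate φ at each world:
  s0 (successors {s4, s8}): φ is true.
  s1 (successors {s3, s6}): φ is true.
  s2 (successors {s0, s6}): φ is true.
  s3 (successors {s6, s7}): φ is true.
  s4 (successors {s2, s3, s4}): φ is true.
  s5 (successors {s2, s6, s8}): φ is true.
  s6 (successors {s4}): φ is true.
  s7 (successors {s2, s4, s5}): φ is true.
  s8 (successors {s8}): φ is true.
For instance, at s8:
  At s8: Dia s requires s at some successor in {s8}.
    s holds at s8, so Dia s is true at s8.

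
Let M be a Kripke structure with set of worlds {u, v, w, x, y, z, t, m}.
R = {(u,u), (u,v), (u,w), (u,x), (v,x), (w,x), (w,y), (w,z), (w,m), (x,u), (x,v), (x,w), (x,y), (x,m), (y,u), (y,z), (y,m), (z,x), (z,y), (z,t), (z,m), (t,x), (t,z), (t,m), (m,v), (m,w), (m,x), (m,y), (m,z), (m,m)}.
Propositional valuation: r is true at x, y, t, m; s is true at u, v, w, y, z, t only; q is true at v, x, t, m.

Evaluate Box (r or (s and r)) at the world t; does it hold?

No

At t: Box (r or (s and r)) requires r or (s and r) at every successor {x, z, m}.
  r or (s and r) fails at z, so Box (r or (s and r)) is false at t.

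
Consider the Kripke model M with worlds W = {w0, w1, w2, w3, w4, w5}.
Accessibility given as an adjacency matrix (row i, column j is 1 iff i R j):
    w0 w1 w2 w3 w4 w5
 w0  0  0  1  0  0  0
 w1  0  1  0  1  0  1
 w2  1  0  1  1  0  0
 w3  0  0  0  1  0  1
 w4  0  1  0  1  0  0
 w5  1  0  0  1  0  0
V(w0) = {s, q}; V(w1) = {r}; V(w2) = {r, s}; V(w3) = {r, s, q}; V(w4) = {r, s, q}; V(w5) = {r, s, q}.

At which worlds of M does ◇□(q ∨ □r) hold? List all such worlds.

w1, w2, w3, w4, w5

Let φ = ◇□(q ∨ □r). Evaluate φ at each world:
  w0 (successors {w2}): φ is false.
  w1 (successors {w1, w3, w5}): φ is true.
  w2 (successors {w0, w2, w3}): φ is true.
  w3 (successors {w3, w5}): φ is true.
  w4 (successors {w1, w3}): φ is true.
  w5 (successors {w0, w3}): φ is true.
For instance, at w2:
  At w2: ◇□(q ∨ □r) requires □(q ∨ □r) at some successor in {w0, w2, w3}.
    □(q ∨ □r) holds at w3, so ◇□(q ∨ □r) is true at w2.
      At w3: □(q ∨ □r) requires q ∨ □r at every successor {w3, w5}.
        At w3: q ∨ □r is true.
        At w5: q ∨ □r is true.
      So □(q ∨ □r) is true at w3.
Satisfying worlds: {w1, w2, w3, w4, w5}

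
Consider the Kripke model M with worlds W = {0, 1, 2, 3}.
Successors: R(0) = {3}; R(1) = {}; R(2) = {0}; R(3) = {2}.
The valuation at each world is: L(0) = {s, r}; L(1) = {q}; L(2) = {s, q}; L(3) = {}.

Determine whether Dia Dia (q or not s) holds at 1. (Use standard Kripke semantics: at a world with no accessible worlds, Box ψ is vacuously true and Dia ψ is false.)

At 1: no accessible worlds, so Dia Dia (q or not s) is false.

No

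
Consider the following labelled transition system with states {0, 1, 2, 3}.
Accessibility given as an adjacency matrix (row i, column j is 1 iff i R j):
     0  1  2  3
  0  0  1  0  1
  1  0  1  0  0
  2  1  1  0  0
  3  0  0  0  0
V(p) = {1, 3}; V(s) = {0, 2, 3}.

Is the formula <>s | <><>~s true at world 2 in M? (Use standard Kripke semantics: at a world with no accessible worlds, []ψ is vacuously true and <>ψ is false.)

Recall that <>ψ holds at a world iff ψ holds at some accessible world.
At 2: <>s is true, <><>~s is true, so <>s | <><>~s is true.
  At 2: <>s requires s at some successor in {0, 1}.
    s holds at 0, so <>s is true at 2.
  At 2: <><>~s requires <>~s at some successor in {0, 1}.
    <>~s holds at 0, so <><>~s is true at 2.
      At 0: <>~s requires ~s at some successor in {1, 3}.
        ~s holds at 1, so <>~s is true at 0.

Yes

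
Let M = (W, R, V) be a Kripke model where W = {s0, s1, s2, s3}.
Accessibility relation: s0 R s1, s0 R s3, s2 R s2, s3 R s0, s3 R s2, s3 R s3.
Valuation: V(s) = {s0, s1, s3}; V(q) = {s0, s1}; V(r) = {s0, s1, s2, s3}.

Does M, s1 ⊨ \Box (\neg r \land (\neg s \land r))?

At s1: no accessible worlds, so \Box (\neg r \land (\neg s \land r)) holds vacuously.

Yes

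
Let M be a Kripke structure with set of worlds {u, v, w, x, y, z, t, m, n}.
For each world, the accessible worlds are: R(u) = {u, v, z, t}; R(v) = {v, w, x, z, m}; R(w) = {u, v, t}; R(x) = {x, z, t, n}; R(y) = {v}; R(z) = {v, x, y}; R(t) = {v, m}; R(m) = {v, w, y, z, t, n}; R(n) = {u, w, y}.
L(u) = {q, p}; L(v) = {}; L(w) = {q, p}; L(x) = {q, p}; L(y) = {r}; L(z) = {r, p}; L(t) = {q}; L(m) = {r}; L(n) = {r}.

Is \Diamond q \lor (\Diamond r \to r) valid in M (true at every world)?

Recall that \Diamond ψ holds at a world iff ψ holds at some accessible world.
Let φ = \Diamond q \lor (\Diamond r \to r). Evaluate φ at each world:
  u (successors {u, v, z, t}): φ is true.
  v (successors {v, w, x, z, m}): φ is true.
  w (successors {u, v, t}): φ is true.
  x (successors {x, z, t, n}): φ is true.
  y (successors {v}): φ is true.
  z (successors {v, x, y}): φ is true.
  t (successors {v, m}): φ is false.
  m (successors {v, w, y, z, t, n}): φ is true.
  n (successors {u, w, y}): φ is true.
Detail at t (counterexample):
  At t: \Diamond q is false, \Diamond r \to r is false, so \Diamond q \lor (\Diamond r \to r) is false.
    At t: \Diamond q requires q at some successor in {v, m}.
      At v: q is false.
      At m: q is false.
    So \Diamond q is false at t.
    At t: \Diamond r is true, r is false, so \Diamond r \to r is false.
      At t: \Diamond r requires r at some successor in {v, m}.
        r holds at m, so \Diamond r is true at t.

No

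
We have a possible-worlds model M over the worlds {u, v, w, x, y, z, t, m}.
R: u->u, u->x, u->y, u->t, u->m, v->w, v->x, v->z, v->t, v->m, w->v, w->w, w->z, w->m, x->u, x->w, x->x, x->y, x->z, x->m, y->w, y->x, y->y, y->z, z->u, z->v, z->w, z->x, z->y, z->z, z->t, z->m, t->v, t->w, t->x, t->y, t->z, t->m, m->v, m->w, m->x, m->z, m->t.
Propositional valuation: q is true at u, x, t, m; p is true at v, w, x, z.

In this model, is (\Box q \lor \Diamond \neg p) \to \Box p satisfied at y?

At y: \Box q \lor \Diamond \neg p is true, \Box p is false, so (\Box q \lor \Diamond \neg p) \to \Box p is false.
  At y: \Box q is false, \Diamond \neg p is true, so \Box q \lor \Diamond \neg p is true.
    At y: \Box q requires q at every successor {w, x, y, z}.
      q fails at w, so \Box q is false at y.
    At y: \Diamond \neg p requires \neg p at some successor in {w, x, y, z}.
      \neg p holds at y, so \Diamond \neg p is true at y.
  At y: \Box p requires p at every successor {w, x, y, z}.
    p fails at y, so \Box p is false at y.

No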